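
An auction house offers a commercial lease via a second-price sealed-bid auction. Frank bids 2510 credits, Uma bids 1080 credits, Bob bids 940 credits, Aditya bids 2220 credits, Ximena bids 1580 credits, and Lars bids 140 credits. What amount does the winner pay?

2220 credits

Sorted high to low: Frank 2510 credits > Aditya 2220 credits > Ximena 1580 credits > Uma 1080 credits > Bob 940 credits > Lars 140 credits.
Frank has the highest bid, so Frank wins.
The second-highest bid is 2220 credits, so that is what Frank pays.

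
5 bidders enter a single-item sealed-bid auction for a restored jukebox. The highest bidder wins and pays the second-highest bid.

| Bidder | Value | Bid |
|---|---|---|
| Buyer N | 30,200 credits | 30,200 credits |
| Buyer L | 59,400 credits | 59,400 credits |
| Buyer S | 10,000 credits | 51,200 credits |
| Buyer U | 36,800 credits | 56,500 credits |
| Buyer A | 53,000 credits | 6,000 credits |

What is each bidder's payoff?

Payoffs: Buyer N 0 credits, Buyer L 2,900 credits, Buyer S 0 credits, Buyer U 0 credits, Buyer A 0 credits.

Ranking the bids: Buyer L 59,400 credits > Buyer U 56,500 credits > Buyer S 51,200 credits > Buyer N 30,200 credits > Buyer A 6,000 credits.
Buyer L has the top bid and wins; the price is the second-highest bid, 56,500 credits.
Buyer L's payoff = 59,400 credits − 56,500 credits = 2,900 credits. All other bidders lose, so their payoff is 0.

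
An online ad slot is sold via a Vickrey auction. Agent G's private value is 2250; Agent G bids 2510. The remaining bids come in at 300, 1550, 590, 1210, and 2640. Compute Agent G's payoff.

Highest competing bid: 2640.
Agent G's bid 2510 is not the highest, so Agent G loses, pays nothing, and earns zero payoff.

Payoff = 0.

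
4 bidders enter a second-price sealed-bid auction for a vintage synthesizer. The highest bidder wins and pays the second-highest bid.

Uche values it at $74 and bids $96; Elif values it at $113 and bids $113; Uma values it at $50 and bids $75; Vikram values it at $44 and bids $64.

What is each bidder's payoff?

Sorted high to low: Elif $113; Uche $96; Uma $75; Vikram $64.
Elif has the top bid and wins; the price is the second-highest bid, $96.
Elif's payoff = $113 − $96 = $17. All other bidders lose, so their payoff is 0.

Uche $0, Elif $17, Uma $0, Vikram $0.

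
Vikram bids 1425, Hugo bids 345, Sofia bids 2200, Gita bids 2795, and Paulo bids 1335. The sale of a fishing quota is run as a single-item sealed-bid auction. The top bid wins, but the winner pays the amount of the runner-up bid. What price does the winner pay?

Ordered from highest: Gita 2795; Sofia 2200; Vikram 1425; Paulo 1335; Hugo 345.
Gita has the highest bid, so Gita wins.
The second-highest bid is 2200, so that is what Gita pays.

2200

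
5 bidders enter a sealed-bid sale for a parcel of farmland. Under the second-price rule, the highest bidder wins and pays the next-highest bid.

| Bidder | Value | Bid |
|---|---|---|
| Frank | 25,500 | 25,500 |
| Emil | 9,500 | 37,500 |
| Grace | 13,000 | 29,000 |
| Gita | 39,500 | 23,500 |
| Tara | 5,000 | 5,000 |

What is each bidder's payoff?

Bids in descending order: Emil 37,500; Grace 29,000; Frank 25,500; Gita 23,500; Tara 5,000.
Emil has the top bid and wins; the price is the second-highest bid, 29,000.
Emil's payoff = 9,500 − 29,000 = -19,500. All other bidders lose, so their payoff is 0.

Frank 0, Emil -19,500, Grace 0, Gita 0, Tara 0.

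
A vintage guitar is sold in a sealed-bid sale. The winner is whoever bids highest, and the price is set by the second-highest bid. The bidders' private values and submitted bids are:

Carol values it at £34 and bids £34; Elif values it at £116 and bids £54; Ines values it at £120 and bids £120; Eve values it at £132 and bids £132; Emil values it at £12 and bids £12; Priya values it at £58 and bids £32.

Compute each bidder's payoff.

Ranking the bids: Eve £132, then Ines £120, then Elif £54, then Carol £34, then Priya £32, then Emil £12.
Eve has the top bid and wins; the price is the second-highest bid, £120.
Eve's payoff = £132 − £120 = £12. All other bidders lose, so their payoff is 0.

Payoffs: Carol £0, Elif £0, Ines £0, Eve £12, Emil £0, Priya £0.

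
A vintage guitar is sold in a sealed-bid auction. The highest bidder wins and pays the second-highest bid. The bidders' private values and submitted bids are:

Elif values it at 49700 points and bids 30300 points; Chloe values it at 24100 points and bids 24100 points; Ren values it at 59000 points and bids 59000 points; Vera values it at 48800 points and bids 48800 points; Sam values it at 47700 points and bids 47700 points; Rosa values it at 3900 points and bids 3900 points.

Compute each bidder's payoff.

Payoffs: Elif 0 points, Chloe 0 points, Ren 10200 points, Vera 0 points, Sam 0 points, Rosa 0 points.

Ranking the bids: Ren 59000 points, then Vera 48800 points, then Sam 47700 points, then Elif 30300 points, then Chloe 24100 points, then Rosa 3900 points.
Ren has the top bid and wins; the price is the second-highest bid, 48800 points.
Ren's payoff = 59000 points − 48800 points = 10200 points. All other bidders lose, so their payoff is 0.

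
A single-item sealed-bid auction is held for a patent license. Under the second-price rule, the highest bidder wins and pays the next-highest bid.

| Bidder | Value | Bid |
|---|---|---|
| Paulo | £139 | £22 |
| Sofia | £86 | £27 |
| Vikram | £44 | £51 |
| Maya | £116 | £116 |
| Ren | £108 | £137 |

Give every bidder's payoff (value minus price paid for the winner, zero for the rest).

Ranking the bids: Ren £137; Maya £116; Vikram £51; Sofia £27; Paulo £22.
Ren has the top bid and wins; the price is the second-highest bid, £116.
Ren's payoff = £108 − £116 = -£8. All other bidders lose, so their payoff is 0.

Paulo £0, Sofia £0, Vikram £0, Maya £0, Ren -£8.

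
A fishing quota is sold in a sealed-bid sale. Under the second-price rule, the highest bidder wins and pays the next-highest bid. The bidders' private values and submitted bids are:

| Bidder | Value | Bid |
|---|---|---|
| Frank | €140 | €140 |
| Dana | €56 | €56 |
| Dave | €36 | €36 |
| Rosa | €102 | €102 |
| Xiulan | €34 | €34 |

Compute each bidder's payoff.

Frank €38, Dana €0, Dave €0, Rosa €0, Xiulan €0.

Sorted high to low: Frank €140 > Rosa €102 > Dana €56 > Dave €36 > Xiulan €34.
Frank has the top bid and wins; the price is the second-highest bid, €102.
Frank's payoff = €140 − €102 = €38. All other bidders lose, so their payoff is 0.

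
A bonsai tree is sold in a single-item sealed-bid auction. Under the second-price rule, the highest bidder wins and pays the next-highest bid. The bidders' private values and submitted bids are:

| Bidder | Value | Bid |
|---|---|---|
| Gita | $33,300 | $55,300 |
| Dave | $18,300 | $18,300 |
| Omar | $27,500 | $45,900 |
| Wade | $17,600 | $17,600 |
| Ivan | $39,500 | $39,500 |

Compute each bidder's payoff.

Ordered from highest: Gita $55,300 > Omar $45,900 > Ivan $39,500 > Dave $18,300 > Wade $17,600.
Gita has the top bid and wins; the price is the second-highest bid, $45,900.
Gita's payoff = $33,300 − $45,900 = -$12,600. All other bidders lose, so their payoff is 0.

Payoffs: Gita -$12,600, Dave $0, Omar $0, Wade $0, Ivan $0.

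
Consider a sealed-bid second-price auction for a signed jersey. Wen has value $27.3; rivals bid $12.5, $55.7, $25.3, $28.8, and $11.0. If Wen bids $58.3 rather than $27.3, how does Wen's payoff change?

The highest competing bid is $55.7.
Bidding truthfully at $27.3: the top bid is $55.7 (a rival), so Wen loses. Payoff = $0.0.
Bidding $58.3: Wen has the top bid, wins, and pays the second-highest bid $55.7. Payoff = $27.3 − $55.7 = -$28.4.
Change = -$28.4 − $0.0 = -$28.4.

Change in payoff: -$28.4.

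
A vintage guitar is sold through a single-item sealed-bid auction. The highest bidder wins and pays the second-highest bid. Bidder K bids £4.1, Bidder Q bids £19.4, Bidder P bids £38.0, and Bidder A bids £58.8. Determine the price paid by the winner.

Ordered from highest: Bidder A £58.8; Bidder P £38.0; Bidder Q £19.4; Bidder K £4.1.
Bidder A has the highest bid, so Bidder A wins.
The second-highest bid is £38.0, so that is what Bidder A pays.

£38.0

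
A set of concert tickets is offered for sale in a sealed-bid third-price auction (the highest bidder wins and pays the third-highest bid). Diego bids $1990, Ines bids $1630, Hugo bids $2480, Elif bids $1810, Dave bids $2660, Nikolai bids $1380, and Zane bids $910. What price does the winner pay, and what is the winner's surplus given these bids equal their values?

Ranking the bids: Dave $2660; Hugo $2480; Diego $1990; Elif $1810; Ines $1630; Nikolai $1380; Zane $910.
Dave is the highest bidder, so Dave wins.
Under the third-price rule, the price is the third-highest bid: $1990.
Surplus = $2660 − $1990 = $670.

Price $1990; surplus $670.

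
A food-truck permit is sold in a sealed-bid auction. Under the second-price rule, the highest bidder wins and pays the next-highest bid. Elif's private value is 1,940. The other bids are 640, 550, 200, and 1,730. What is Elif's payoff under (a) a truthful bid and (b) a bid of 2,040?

The highest competing bid is 1,730.
Bidding truthfully at 1,940: Elif has the top bid, wins, and pays the second-highest bid 1,730. Payoff = 1,940 − 1,730 = 210.
Bidding 2,040: Elif has the top bid, wins, and pays the second-highest bid 1,730. Payoff = 1,940 − 1,730 = 210.
The bid only affects whether you win, not the price — here both bids land on the same side of the top rival bid, so the deviation is payoff-neutral.

(a) 210  (b) 210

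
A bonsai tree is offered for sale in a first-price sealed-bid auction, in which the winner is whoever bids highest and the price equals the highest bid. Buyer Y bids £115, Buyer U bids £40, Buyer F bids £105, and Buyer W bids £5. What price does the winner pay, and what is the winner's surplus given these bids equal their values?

Sorted high to low: Buyer Y £115; Buyer F £105; Buyer U £40; Buyer W £5.
Buyer Y is the highest bidder, so Buyer Y wins.
Under the first-price rule, the price is the highest bid: £115.
Surplus = £115 − £115 = £0.

The winner pays £115 for a surplus of £0.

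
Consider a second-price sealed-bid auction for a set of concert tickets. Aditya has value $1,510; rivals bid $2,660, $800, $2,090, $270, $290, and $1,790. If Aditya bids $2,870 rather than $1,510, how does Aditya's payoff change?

The highest competing bid is $2,660.
Bidding truthfully at $1,510: the top bid is $2,660 (a rival), so Aditya loses. Payoff = $0.
Bidding $2,870: Aditya has the top bid, wins, and pays the second-highest bid $2,660. Payoff = $1,510 − $2,660 = -$1,150.
Change = -$1,150 − $0 = -$1,150.

Change in payoff: -$1,150.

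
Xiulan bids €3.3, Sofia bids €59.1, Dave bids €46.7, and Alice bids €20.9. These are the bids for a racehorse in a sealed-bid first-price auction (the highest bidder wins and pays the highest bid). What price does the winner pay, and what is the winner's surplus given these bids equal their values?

The winner pays €59.1 for a surplus of €0.0.

Ranking the bids: Sofia €59.1, then Dave €46.7, then Alice €20.9, then Xiulan €3.3.
Sofia is the highest bidder, so Sofia wins.
Under the first-price rule, the price is the highest bid: €59.1.
Surplus = €59.1 − €59.1 = €0.0.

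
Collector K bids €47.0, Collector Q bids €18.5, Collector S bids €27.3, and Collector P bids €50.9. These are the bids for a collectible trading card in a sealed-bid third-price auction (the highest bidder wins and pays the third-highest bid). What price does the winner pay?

Bids in descending order: Collector P €50.9; Collector K €47.0; Collector S €27.3; Collector Q €18.5.
Collector P is the highest bidder, so Collector P wins.
Under the third-price rule, the price is the third-highest bid: €27.3.

Price paid: €27.3.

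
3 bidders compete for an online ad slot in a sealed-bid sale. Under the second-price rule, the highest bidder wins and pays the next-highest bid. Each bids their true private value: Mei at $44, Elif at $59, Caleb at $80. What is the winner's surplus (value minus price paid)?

Ranking the bids: Caleb $80 > Elif $59 > Mei $44.
Caleb wins with the top bid and pays the second-highest, $59.
Surplus = $80 − $59 = $21.

$21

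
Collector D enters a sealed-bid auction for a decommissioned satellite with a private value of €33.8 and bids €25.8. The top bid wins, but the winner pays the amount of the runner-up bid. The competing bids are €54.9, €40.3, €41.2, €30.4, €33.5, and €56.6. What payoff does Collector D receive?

Collector D's payoff: €0.0.

Highest competing bid: €56.6.
Collector D's bid €25.8 is not the highest, so Collector D loses, pays nothing, and earns zero payoff.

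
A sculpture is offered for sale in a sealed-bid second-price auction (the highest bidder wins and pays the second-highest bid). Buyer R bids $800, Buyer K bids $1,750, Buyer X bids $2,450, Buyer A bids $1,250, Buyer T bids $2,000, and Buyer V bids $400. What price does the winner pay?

$2,000

Ordered from highest: Buyer X $2,450; Buyer T $2,000; Buyer K $1,750; Buyer A $1,250; Buyer R $800; Buyer V $400.
Buyer X is the highest bidder, so Buyer X wins.
Under the second-price rule, the price is the second-highest bid: $2,000.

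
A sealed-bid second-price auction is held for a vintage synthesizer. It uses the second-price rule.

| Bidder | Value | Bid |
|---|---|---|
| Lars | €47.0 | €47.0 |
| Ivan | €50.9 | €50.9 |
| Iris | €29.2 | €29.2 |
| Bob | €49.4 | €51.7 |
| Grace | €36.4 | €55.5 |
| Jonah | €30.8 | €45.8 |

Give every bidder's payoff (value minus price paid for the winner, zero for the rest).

Bids in descending order: Grace €55.5, then Bob €51.7, then Ivan €50.9, then Lars €47.0, then Jonah €45.8, then Iris €29.2.
Grace has the top bid and wins; the price is the second-highest bid, €51.7.
Grace's payoff = €36.4 − €51.7 = -€15.3. All other bidders lose, so their payoff is 0.

Payoffs: Lars €0.0, Ivan €0.0, Iris €0.0, Bob €0.0, Grace -€15.3, Jonah €0.0.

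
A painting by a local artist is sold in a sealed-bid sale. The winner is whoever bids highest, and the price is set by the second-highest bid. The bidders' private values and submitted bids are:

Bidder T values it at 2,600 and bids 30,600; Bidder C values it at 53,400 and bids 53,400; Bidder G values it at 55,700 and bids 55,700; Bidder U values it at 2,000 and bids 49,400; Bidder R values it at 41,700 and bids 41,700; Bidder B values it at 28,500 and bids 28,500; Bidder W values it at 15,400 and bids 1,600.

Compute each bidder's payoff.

Ranking the bids: Bidder G 55,700 > Bidder C 53,400 > Bidder U 49,400 > Bidder R 41,700 > Bidder T 30,600 > Bidder B 28,500 > Bidder W 1,600.
Bidder G has the top bid and wins; the price is the second-highest bid, 53,400.
Bidder G's payoff = 55,700 − 53,400 = 2,300. All other bidders lose, so their payoff is 0.

Payoffs: Bidder T 0, Bidder C 0, Bidder G 2,300, Bidder U 0, Bidder R 0, Bidder B 0, Bidder W 0.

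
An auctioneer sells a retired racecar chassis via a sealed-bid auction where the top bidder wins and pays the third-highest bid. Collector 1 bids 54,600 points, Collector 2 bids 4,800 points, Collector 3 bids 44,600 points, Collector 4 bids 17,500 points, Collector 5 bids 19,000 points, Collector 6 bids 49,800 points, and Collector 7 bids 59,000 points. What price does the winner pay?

49,800 points

Ranking the bids: Collector 7 59,000 points; Collector 1 54,600 points; Collector 6 49,800 points; Collector 3 44,600 points; Collector 5 19,000 points; Collector 4 17,500 points; Collector 2 4,800 points.
Collector 7 is the highest bidder, so Collector 7 wins.
Under the third-price rule, the price is the third-highest bid: 49,800 points.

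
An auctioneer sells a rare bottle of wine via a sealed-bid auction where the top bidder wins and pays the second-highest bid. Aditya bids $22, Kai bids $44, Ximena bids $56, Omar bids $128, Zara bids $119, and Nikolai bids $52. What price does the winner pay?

The winner pays $119.

Sorted high to low: Omar $128 > Zara $119 > Ximena $56 > Nikolai $52 > Kai $44 > Aditya $22.
Omar is the highest bidder, so Omar wins.
Under the second-price rule, the price is the second-highest bid: $119.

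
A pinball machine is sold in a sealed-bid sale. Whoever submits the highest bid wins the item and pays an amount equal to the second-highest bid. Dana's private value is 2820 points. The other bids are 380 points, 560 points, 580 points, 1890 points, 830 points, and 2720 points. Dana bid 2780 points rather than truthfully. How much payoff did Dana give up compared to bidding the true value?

The highest competing bid is 2720 points.
Bidding truthfully at 2820 points: Dana has the top bid, wins, and pays the second-highest bid 2720 points. Payoff = 2820 points − 2720 points = 100 points.
Bidding 2780 points: Dana has the top bid, wins, and pays the second-highest bid 2720 points. Payoff = 2820 points − 2720 points = 100 points.
Regret = truthful payoff − actual payoff = 100 points − 100 points = 0 points.

Payoff forgone: 0 points.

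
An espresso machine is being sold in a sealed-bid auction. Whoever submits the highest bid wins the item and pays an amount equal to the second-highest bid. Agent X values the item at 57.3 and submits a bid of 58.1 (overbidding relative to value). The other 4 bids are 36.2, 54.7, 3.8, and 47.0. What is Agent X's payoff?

Payoff = 2.6.

Highest competing bid: 54.7.
Agent X's bid 58.1 is the highest overall, so Agent X wins and pays the second-highest bid, 54.7.
Payoff = value − price = 57.3 − 54.7 = 2.6.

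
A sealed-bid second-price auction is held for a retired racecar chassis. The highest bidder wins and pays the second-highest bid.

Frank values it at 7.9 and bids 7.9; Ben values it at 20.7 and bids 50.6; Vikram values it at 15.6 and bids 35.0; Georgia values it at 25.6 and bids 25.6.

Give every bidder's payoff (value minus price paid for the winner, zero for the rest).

Frank 0.0, Ben -14.3, Vikram 0.0, Georgia 0.0.

Bids in descending order: Ben 50.6; Vikram 35.0; Georgia 25.6; Frank 7.9.
Ben has the top bid and wins; the price is the second-highest bid, 35.0.
Ben's payoff = 20.7 − 35.0 = -14.3. All other bidders lose, so their payoff is 0.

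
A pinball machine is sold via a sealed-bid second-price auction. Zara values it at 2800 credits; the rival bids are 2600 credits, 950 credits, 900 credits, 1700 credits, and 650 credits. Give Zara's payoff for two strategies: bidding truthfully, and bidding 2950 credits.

The highest competing bid is 2600 credits.
Bidding truthfully at 2800 credits: Zara has the top bid, wins, and pays the second-highest bid 2600 credits. Payoff = 2800 credits − 2600 credits = 200 credits.
Bidding 2950 credits: Zara has the top bid, wins, and pays the second-highest bid 2600 credits. Payoff = 2800 credits − 2600 credits = 200 credits.
The bid only affects whether you win, not the price — here both bids land on the same side of the top rival bid, so the deviation is payoff-neutral.

Truthful: 200 credits; alternative: 200 credits.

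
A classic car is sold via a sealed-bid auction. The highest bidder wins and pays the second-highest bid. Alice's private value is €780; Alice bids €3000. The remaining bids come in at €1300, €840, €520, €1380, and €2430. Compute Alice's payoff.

Highest competing bid: €2430.
Alice's bid €3000 is the highest overall, so Alice wins and pays the second-highest bid, €2430.
Payoff = value − price = €780 − €2430 = -€1650.
Overbidding won the item at a price above value — truthful bidding would have avoided this loss.

-€1650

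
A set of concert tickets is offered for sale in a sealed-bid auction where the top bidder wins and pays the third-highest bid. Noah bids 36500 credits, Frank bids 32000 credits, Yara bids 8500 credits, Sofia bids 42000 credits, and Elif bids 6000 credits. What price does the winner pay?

The winner pays 32000 credits.

Bids in descending order: Sofia 42000 credits, then Noah 36500 credits, then Frank 32000 credits, then Yara 8500 credits, then Elif 6000 credits.
Sofia is the highest bidder, so Sofia wins.
Under the third-price rule, the price is the third-highest bid: 32000 credits.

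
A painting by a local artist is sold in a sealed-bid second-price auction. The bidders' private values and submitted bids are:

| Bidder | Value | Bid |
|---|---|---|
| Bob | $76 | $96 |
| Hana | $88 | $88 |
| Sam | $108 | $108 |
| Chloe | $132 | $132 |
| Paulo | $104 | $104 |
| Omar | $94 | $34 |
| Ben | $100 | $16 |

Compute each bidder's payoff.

Ordered from highest: Chloe $132, then Sam $108, then Paulo $104, then Bob $96, then Hana $88, then Omar $34, then Ben $16.
Chloe has the top bid and wins; the price is the second-highest bid, $108.
Chloe's payoff = $132 − $108 = $24. All other bidders lose, so their payoff is 0.

Bob $0, Hana $0, Sam $0, Chloe $24, Paulo $0, Omar $0, Ben $0.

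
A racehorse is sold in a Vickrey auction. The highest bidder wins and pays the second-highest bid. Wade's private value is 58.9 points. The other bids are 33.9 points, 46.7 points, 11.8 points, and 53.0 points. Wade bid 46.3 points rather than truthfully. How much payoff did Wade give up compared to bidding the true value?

5.9 points

The highest competing bid is 53.0 points.
Bidding truthfully at 58.9 points: Wade has the top bid, wins, and pays the second-highest bid 53.0 points. Payoff = 58.9 points − 53.0 points = 5.9 points.
Bidding 46.3 points: the top bid is 53.0 points (a rival), so Wade loses. Payoff = 0.0 points.
Regret = truthful payoff − actual payoff = 5.9 points − 0.0 points = 5.9 points.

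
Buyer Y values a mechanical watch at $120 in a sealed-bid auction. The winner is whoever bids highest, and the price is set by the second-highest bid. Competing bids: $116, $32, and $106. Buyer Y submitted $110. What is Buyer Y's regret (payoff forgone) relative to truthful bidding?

The highest competing bid is $116.
Bidding truthfully at $120: Buyer Y has the top bid, wins, and pays the second-highest bid $116. Payoff = $120 − $116 = $4.
Bidding $110: the top bid is $116 (a rival), so Buyer Y loses. Payoff = $0.
Regret = truthful payoff − actual payoff = $4 − $0 = $4.
This is the dominant-strategy logic: truthful bidding weakly beats any alternative.

Payoff forgone: $4.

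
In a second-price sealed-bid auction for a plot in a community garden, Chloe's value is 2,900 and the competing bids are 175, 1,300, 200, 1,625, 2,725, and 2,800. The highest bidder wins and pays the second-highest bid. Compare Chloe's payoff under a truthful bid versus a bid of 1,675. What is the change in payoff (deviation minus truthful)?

Payoff change: -100.

The highest competing bid is 2,800.
Bidding truthfully at 2,900: Chloe has the top bid, wins, and pays the second-highest bid 2,800. Payoff = 2,900 − 2,800 = 100.
Bidding 1,675: the top bid is 2,800 (a rival), so Chloe loses. Payoff = 0.
Change = 0 − 100 = -100.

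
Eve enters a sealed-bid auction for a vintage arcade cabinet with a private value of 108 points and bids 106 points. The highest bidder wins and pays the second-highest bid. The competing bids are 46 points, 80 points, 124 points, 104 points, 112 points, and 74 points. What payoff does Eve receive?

Highest competing bid: 124 points.
Eve's bid 106 points is not the highest, so Eve loses, pays nothing, and earns zero payoff.

Payoff = 0 points.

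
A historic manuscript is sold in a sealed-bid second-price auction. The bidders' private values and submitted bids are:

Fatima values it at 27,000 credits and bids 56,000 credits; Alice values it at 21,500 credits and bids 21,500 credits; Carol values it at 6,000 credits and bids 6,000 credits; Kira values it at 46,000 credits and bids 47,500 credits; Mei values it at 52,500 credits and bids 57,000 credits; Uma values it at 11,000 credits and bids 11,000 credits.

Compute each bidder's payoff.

Bids in descending order: Mei 57,000 credits; Fatima 56,000 credits; Kira 47,500 credits; Alice 21,500 credits; Uma 11,000 credits; Carol 6,000 credits.
Mei has the top bid and wins; the price is the second-highest bid, 56,000 credits.
Mei's payoff = 52,500 credits − 56,000 credits = -3,500 credits. All other bidders lose, so their payoff is 0.

Payoffs: Fatima 0 credits, Alice 0 credits, Carol 0 credits, Kira 0 credits, Mei -3,500 credits, Uma 0 credits.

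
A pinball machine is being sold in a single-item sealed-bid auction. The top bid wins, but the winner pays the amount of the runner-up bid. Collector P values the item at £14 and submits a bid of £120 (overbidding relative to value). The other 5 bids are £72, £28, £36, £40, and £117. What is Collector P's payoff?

Highest competing bid: £117.
Collector P's bid £120 is the highest overall, so Collector P wins and pays the second-highest bid, £117.
Payoff = value − price = £14 − £117 = -£103.
Overbidding won the item at a price above value — truthful bidding would have avoided this loss.

-£103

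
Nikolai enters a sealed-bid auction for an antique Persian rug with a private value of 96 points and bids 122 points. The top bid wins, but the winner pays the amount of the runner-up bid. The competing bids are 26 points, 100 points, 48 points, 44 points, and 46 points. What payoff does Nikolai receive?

Payoff = -4 points.

Highest competing bid: 100 points.
Nikolai's bid 122 points is the highest overall, so Nikolai wins and pays the second-highest bid, 100 points.
Payoff = value − price = 96 points − 100 points = -4 points.
Overbidding won the item at a price above value — truthful bidding would have avoided this loss.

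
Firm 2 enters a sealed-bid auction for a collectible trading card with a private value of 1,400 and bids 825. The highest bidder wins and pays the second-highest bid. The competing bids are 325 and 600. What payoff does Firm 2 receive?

Payoff = 800.

Highest competing bid: 600.
Firm 2's bid 825 is the highest overall, so Firm 2 wins and pays the second-highest bid, 600.
Payoff = value − price = 1,400 − 600 = 800.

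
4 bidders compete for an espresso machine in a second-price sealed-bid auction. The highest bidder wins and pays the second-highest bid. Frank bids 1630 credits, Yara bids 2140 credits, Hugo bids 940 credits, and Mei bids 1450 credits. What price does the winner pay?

1630 credits

Ranking the bids: Yara 2140 credits; Frank 1630 credits; Mei 1450 credits; Hugo 940 credits.
Yara has the highest bid, so Yara wins.
The second-highest bid is 1630 credits, so that is what Yara pays.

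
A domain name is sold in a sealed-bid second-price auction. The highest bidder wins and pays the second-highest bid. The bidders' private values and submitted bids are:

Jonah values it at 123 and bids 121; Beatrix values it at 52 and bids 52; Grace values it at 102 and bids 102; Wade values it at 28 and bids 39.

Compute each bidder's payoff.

Ranking the bids: Jonah 121, then Grace 102, then Beatrix 52, then Wade 39.
Jonah has the top bid and wins; the price is the second-highest bid, 102.
Jonah's payoff = 123 − 102 = 21. All other bidders lose, so their payoff is 0.

Jonah 21, Beatrix 0, Grace 0, Wade 0.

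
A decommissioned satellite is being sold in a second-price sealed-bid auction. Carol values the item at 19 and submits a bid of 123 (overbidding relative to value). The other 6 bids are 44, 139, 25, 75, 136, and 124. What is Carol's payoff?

Carol's payoff: 0.

Highest competing bid: 139.
Carol's bid 123 is not the highest, so Carol loses, pays nothing, and earns zero payoff.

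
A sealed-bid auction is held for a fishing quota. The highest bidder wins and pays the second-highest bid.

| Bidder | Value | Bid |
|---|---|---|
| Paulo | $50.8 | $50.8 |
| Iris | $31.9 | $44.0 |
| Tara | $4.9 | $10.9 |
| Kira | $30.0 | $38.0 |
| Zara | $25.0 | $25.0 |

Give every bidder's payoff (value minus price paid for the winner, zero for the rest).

Paulo $6.8, Iris $0.0, Tara $0.0, Kira $0.0, Zara $0.0.

Ranking the bids: Paulo $50.8; Iris $44.0; Kira $38.0; Zara $25.0; Tara $10.9.
Paulo has the top bid and wins; the price is the second-highest bid, $44.0.
Paulo's payoff = $50.8 − $44.0 = $6.8. All other bidders lose, so their payoff is 0.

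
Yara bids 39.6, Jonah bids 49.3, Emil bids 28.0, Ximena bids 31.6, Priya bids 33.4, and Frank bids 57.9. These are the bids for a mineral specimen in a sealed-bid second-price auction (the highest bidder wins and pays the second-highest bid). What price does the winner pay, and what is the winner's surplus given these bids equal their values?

Bids in descending order: Frank 57.9 > Jonah 49.3 > Yara 39.6 > Priya 33.4 > Ximena 31.6 > Emil 28.0.
Frank is the highest bidder, so Frank wins.
Under the second-price rule, the price is the second-highest bid: 49.3.
Surplus = 57.9 − 49.3 = 8.6.

The winner pays 49.3 for a surplus of 8.6.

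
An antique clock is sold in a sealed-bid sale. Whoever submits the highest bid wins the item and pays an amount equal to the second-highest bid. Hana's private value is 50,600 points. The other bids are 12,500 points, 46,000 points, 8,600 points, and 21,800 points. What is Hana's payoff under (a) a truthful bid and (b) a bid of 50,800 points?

Truthful: 4,600 points; alternative: 4,600 points.

The highest competing bid is 46,000 points.
Bidding truthfully at 50,600 points: Hana has the top bid, wins, and pays the second-highest bid 46,000 points. Payoff = 50,600 points − 46,000 points = 4,600 points.
Bidding 50,800 points: Hana has the top bid, wins, and pays the second-highest bid 46,000 points. Payoff = 50,600 points − 46,000 points = 4,600 points.
The bid only affects whether you win, not the price — here both bids land on the same side of the top rival bid, so the deviation is payoff-neutral.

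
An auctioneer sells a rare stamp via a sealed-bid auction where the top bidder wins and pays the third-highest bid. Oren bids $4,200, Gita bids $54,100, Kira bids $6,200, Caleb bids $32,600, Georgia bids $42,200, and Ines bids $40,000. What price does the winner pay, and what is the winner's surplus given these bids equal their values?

Ranking the bids: Gita $54,100, then Georgia $42,200, then Ines $40,000, then Caleb $32,600, then Kira $6,200, then Oren $4,200.
Gita is the highest bidder, so Gita wins.
Under the third-price rule, the price is the third-highest bid: $40,000.
Surplus = $54,100 − $40,000 = $14,100.

Price $40,000; surplus $14,100.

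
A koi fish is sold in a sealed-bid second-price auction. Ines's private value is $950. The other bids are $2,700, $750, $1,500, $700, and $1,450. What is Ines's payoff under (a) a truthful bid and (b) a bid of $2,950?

The highest competing bid is $2,700.
Bidding truthfully at $950: the top bid is $2,700 (a rival), so Ines loses. Payoff = $0.
Bidding $2,950: Ines has the top bid, wins, and pays the second-highest bid $2,700. Payoff = $950 − $2,700 = -$1,750.
This is the dominant-strategy logic: truthful bidding weakly beats any alternative.

Truthful: $0; alternative: -$1,750.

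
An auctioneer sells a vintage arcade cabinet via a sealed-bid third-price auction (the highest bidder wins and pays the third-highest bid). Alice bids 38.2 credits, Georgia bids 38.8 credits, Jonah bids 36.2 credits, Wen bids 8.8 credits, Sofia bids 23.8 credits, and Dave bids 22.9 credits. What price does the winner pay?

Sorted high to low: Georgia 38.8 credits; Alice 38.2 credits; Jonah 36.2 credits; Sofia 23.8 credits; Dave 22.9 credits; Wen 8.8 credits.
Georgia is the highest bidder, so Georgia wins.
Under the third-price rule, the price is the third-highest bid: 36.2 credits.

Price paid: 36.2 credits.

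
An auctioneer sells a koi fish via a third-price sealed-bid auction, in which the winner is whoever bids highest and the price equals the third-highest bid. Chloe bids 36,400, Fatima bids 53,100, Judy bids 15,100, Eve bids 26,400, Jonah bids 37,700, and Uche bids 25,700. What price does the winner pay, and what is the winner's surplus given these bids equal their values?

Price 36,400; surplus 16,700.

Ordered from highest: Fatima 53,100 > Jonah 37,700 > Chloe 36,400 > Eve 26,400 > Uche 25,700 > Judy 15,100.
Fatima is the highest bidder, so Fatima wins.
Under the third-price rule, the price is the third-highest bid: 36,400.
Surplus = 53,100 − 36,400 = 16,700.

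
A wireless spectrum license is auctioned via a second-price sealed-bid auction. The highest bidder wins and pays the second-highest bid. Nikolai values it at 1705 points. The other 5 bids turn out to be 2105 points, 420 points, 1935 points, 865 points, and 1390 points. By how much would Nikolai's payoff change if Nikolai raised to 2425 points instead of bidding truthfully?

The highest competing bid is 2105 points.
Bidding truthfully at 1705 points: the top bid is 2105 points (a rival), so Nikolai loses. Payoff = 0 points.
Bidding 2425 points: Nikolai has the top bid, wins, and pays the second-highest bid 2105 points. Payoff = 1705 points − 2105 points = -400 points.
Change = -400 points − 0 points = -400 points.
Deviating from a truthful bid can only lose payoff in a second-price auction — never gain.

Change in payoff: -400 points.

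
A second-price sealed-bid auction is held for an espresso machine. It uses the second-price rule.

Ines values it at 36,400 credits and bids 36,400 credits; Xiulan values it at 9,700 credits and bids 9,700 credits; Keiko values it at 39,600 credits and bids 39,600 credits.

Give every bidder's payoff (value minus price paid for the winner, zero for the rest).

Sorted high to low: Keiko 39,600 credits, then Ines 36,400 credits, then Xiulan 9,700 credits.
Keiko has the top bid and wins; the price is the second-highest bid, 36,400 credits.
Keiko's payoff = 39,600 credits − 36,400 credits = 3,200 credits. All other bidders lose, so their payoff is 0.

Payoffs: Ines 0 credits, Xiulan 0 credits, Keiko 3,200 credits.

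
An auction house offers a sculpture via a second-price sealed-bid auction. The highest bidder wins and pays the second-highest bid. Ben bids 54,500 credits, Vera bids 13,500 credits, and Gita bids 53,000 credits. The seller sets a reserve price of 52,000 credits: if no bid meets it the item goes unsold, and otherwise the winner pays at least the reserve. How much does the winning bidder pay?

Sorted high to low: Ben 54,500 credits > Gita 53,000 credits > Vera 13,500 credits.
Ben has the highest bid, so Ben wins.
The second-highest bid is 53,000 credits, which exceeds the reserve, so that sets the price.

Price paid: 53,000 credits.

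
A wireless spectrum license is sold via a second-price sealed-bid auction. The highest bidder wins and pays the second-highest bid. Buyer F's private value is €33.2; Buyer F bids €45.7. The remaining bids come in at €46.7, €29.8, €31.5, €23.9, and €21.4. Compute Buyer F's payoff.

Highest competing bid: €46.7.
Buyer F's bid €45.7 is not the highest, so Buyer F loses, pays nothing, and earns zero payoff.

€0.0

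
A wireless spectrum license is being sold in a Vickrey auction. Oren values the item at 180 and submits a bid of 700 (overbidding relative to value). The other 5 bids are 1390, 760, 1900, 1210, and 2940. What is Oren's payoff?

Highest competing bid: 2940.
Oren's bid 700 is not the highest, so Oren loses, pays nothing, and earns zero payoff.

Payoff = 0.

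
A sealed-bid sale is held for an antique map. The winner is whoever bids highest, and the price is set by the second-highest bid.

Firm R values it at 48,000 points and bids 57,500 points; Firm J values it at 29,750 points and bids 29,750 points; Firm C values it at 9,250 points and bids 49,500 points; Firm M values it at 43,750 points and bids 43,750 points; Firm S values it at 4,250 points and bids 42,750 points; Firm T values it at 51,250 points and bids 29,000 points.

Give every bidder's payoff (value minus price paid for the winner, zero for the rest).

Bids in descending order: Firm R 57,500 points, then Firm C 49,500 points, then Firm M 43,750 points, then Firm S 42,750 points, then Firm J 29,750 points, then Firm T 29,000 points.
Firm R has the top bid and wins; the price is the second-highest bid, 49,500 points.
Firm R's payoff = 48,000 points − 49,500 points = -1,500 points. All other bidders lose, so their payoff is 0.

Firm R -1,500 points, Firm J 0 points, Firm C 0 points, Firm M 0 points, Firm S 0 points, Firm T 0 points.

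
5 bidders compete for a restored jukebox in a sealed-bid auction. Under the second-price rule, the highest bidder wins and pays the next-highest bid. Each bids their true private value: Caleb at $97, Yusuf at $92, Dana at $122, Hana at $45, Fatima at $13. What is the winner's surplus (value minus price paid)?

Ranking the bids: Dana $122, then Caleb $97, then Yusuf $92, then Hana $45, then Fatima $13.
Dana wins with the top bid and pays the second-highest, $97.
Surplus = $122 − $97 = $25.

Surplus = $25.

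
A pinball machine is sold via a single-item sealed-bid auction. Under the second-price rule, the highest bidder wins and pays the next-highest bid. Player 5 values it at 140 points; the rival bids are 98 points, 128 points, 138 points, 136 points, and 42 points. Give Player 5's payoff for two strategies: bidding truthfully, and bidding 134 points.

The highest competing bid is 138 points.
Bidding truthfully at 140 points: Player 5 has the top bid, wins, and pays the second-highest bid 138 points. Payoff = 140 points − 138 points = 2 points.
Bidding 134 points: the top bid is 138 points (a rival), so Player 5 loses. Payoff = 0 points.
Deviating from a truthful bid can only lose payoff in a second-price auction — never gain.

Truthful: 2 points; alternative: 0 points.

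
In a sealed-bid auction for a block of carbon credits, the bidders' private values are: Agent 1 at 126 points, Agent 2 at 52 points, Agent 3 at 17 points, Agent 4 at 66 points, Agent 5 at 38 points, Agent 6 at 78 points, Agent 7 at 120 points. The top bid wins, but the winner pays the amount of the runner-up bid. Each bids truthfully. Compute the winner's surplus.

Ordered from highest: Agent 1 126 points; Agent 7 120 points; Agent 6 78 points; Agent 4 66 points; Agent 2 52 points; Agent 5 38 points; Agent 3 17 points.
Agent 1 wins with the top bid and pays the second-highest, 120 points.
Surplus = 126 points − 120 points = 6 points.

Winner's surplus: 6 points.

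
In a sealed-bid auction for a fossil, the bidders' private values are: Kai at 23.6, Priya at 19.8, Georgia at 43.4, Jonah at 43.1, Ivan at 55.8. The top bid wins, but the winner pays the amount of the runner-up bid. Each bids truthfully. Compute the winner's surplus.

Sorted high to low: Ivan 55.8, then Georgia 43.4, then Jonah 43.1, then Kai 23.6, then Priya 19.8.
Ivan wins with the top bid and pays the second-highest, 43.4.
Surplus = 55.8 − 43.4 = 12.4.

12.4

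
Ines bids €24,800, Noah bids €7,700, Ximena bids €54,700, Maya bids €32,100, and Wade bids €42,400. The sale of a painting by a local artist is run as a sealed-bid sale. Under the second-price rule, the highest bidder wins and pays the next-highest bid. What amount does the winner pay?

Sorted high to low: Ximena €54,700 > Wade €42,400 > Maya €32,100 > Ines €24,800 > Noah €7,700.
Ximena has the highest bid, so Ximena wins.
The second-highest bid is €42,400, so that is what Ximena pays.

The winner pays €42,400.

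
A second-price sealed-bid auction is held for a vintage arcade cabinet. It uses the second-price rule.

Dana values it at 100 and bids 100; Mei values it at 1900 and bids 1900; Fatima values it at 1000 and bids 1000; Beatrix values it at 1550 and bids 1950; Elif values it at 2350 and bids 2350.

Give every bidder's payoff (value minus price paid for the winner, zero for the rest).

Ordered from highest: Elif 2350, then Beatrix 1950, then Mei 1900, then Fatima 1000, then Dana 100.
Elif has the top bid and wins; the price is the second-highest bid, 1950.
Elif's payoff = 2350 − 1950 = 400. All other bidders lose, so their payoff is 0.

Payoffs: Dana 0, Mei 0, Fatima 0, Beatrix 0, Elif 400.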